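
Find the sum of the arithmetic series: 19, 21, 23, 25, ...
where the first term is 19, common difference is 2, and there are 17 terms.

Sₙ = n/2 × (first + last)
Last term = a + (n-1)d = 19 + (17-1)×2 = 51
S_17 = 17/2 × (19 + 51)
S_17 = 17/2 × 70 = 595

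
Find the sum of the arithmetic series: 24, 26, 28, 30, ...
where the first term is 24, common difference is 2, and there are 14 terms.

Sₙ = n/2 × (first + last)
Last term = a + (n-1)d = 24 + (14-1)×2 = 50
S_14 = 14/2 × (24 + 50)
S_14 = 14/2 × 74 = 518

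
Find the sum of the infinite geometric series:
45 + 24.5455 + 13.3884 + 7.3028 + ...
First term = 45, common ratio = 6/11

For |r| < 1, S = a / (1 - r)
S = 45 / (1 - (6/11))
S = 45 / (5/11)
S = 99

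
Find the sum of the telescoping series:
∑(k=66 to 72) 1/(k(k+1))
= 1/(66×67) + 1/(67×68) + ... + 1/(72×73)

Partial fractions: 1/(k(k+1)) = 1/k - 1/(k+1)
The series telescopes:
= (1/66 - 1/67) + (1/67 - 1/68) + ... + (1/72 - 1/73)
= 1/66 - 1/73
= 7/4818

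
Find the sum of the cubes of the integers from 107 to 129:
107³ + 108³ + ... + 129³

Use ∑_{k=1}^{n} k³ = [n(n+1)/2]², then subtract the first 106 terms.
∑_{k=1}^{129} k³ = [129×130/2]² = 8385² = 70308225
∑_{k=1}^{106} k³ = [106×107/2]² = 5671² = 32160241
∑_{k=107}^{129} k³ = 70308225 - 32160241 = 38147984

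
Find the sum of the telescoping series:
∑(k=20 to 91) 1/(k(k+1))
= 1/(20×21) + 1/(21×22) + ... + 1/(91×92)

Partial fractions: 1/(k(k+1)) = 1/k - 1/(k+1)
The series telescopes:
= (1/20 - 1/21) + (1/21 - 1/22) + ... + (1/91 - 1/92)
= 1/20 - 1/92
= 9/230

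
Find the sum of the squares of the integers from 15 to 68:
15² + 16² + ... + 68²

Use ∑_{k=1}^{n} k² = n(n+1)(2n+1)/6, then subtract the first 14 terms.
∑_{k=1}^{68} k² = 68×69×137/6 = 107134
∑_{k=1}^{14} k² = 14×15×29/6 = 1015
∑_{k=15}^{68} k² = 107134 - 1015 = 106119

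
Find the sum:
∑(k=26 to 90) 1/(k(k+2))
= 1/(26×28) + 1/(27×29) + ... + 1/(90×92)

Partial fractions: 1/(k(k+2)) = (1/2)[1/k - 1/(k+2)]
Telescoping leaves the first two and last two terms:
= (1/2)[1/26 + 1/27 - 1/91 - 1/92]
= 12125/452088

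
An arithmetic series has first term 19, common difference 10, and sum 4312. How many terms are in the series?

Using S = n/2 × [2a + (n-1)d]
4312 = n/2 × [2(19) + (n-1)(10)]
4312 = n/2 × [38 + 10n - 10]
8624 = n × [28 + 10n]
10n² + (28)n - 8624 = 0
Discriminant: Δ = (28)² - 4(10)(-8624) = 784 + 344960 = 345744
√Δ = 588
n = [-(28) + √Δ] / (2·10) = (-28 + 588) / 20 = 560 / 20 = 28
(The negative root is discarded since n must be a positive integer.)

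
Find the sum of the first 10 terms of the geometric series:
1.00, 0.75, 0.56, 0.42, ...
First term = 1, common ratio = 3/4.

Sₙ = a(1 - rⁿ) / (1 - r)
S_10 = 1(1 - (3/4)^10) / (1 - (3/4))
S_10 = 1(1 - (59049/1048576)) / (1/4)
S_10 = 989527/262144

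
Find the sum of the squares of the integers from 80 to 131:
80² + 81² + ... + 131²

Use ∑_{k=1}^{n} k² = n(n+1)(2n+1)/6, then subtract the first 79 terms.
∑_{k=1}^{131} k² = 131×132×263/6 = 757966
∑_{k=1}^{79} k² = 79×80×159/6 = 167480
∑_{k=80}^{131} k² = 757966 - 167480 = 590486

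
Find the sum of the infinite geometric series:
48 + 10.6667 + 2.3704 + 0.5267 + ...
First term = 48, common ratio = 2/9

For |r| < 1, S = a / (1 - r)
S = 48 / (1 - (2/9))
S = 48 / (7/9)
S = 432/7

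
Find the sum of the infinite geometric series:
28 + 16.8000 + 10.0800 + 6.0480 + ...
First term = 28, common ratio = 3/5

For |r| < 1, S = a / (1 - r)
S = 28 / (1 - (3/5))
S = 28 / (2/5)
S = 70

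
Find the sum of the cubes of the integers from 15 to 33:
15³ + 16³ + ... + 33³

Use ∑_{k=1}^{n} k³ = [n(n+1)/2]², then subtract the first 14 terms.
∑_{k=1}^{33} k³ = [33×34/2]² = 561² = 314721
∑_{k=1}^{14} k³ = [14×15/2]² = 105² = 11025
∑_{k=15}^{33} k³ = 314721 - 11025 = 303696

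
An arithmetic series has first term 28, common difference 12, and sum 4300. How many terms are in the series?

Using S = n/2 × [2a + (n-1)d]
4300 = n/2 × [2(28) + (n-1)(12)]
4300 = n/2 × [56 + 12n - 12]
8600 = n × [44 + 12n]
12n² + (44)n - 8600 = 0
Discriminant: Δ = (44)² - 4(12)(-8600) = 1936 + 412800 = 414736
√Δ = 644
n = [-(44) + √Δ] / (2·12) = (-44 + 644) / 24 = 600 / 24 = 25
(The negative root is discarded since n must be a positive integer.)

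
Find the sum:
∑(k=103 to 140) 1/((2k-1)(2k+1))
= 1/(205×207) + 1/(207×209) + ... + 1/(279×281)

Partial fractions: 1/((2k-1)(2k+1)) = (1/2)[1/(2k-1) - 1/(2k+1)]
The series telescopes:
= (1/2)[1/205 - 1/281]
= 38/57605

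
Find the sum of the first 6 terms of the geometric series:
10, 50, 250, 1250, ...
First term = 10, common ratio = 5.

Sₙ = a(1 - rⁿ) / (1 - r)
S_6 = 10(1 - 5^6) / (1 - 5)
S_6 = 10(1 - 15625) / (-4)
S_6 = 39060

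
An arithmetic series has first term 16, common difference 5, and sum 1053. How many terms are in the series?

Using S = n/2 × [2a + (n-1)d]
1053 = n/2 × [2(16) + (n-1)(5)]
1053 = n/2 × [32 + 5n - 5]
2106 = n × [27 + 5n]
5n² + (27)n - 2106 = 0
Discriminant: Δ = (27)² - 4(5)(-2106) = 729 + 42120 = 42849
√Δ = 207
n = [-(27) + √Δ] / (2·5) = (-27 + 207) / 10 = 180 / 10 = 18
(The negative root is discarded since n must be a positive integer.)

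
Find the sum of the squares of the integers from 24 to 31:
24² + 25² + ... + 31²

Use ∑_{k=1}^{n} k² = n(n+1)(2n+1)/6, then subtract the first 23 terms.
∑_{k=1}^{31} k² = 31×32×63/6 = 10416
∑_{k=1}^{23} k² = 23×24×47/6 = 4324
∑_{k=24}^{31} k² = 10416 - 4324 = 6092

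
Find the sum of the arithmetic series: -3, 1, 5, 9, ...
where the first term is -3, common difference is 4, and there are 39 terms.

Sₙ = n/2 × (first + last)
Last term = a + (n-1)d = -3 + (39-1)×4 = 149
S_39 = 39/2 × (-3 + 149)
S_39 = 39/2 × 146 = 2847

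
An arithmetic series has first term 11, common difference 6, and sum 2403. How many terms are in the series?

Using S = n/2 × [2a + (n-1)d]
2403 = n/2 × [2(11) + (n-1)(6)]
2403 = n/2 × [22 + 6n - 6]
4806 = n × [16 + 6n]
6n² + (16)n - 4806 = 0
Discriminant: Δ = (16)² - 4(6)(-4806) = 256 + 115344 = 115600
√Δ = 340
n = [-(16) + √Δ] / (2·6) = (-16 + 340) / 12 = 324 / 12 = 27
(The negative root is discarded since n must be a positive integer.)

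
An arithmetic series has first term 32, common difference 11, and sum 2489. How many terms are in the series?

Using S = n/2 × [2a + (n-1)d]
2489 = n/2 × [2(32) + (n-1)(11)]
2489 = n/2 × [64 + 11n - 11]
4978 = n × [53 + 11n]
11n² + (53)n - 4978 = 0
Discriminant: Δ = (53)² - 4(11)(-4978) = 2809 + 219032 = 221841
√Δ = 471
n = [-(53) + √Δ] / (2·11) = (-53 + 471) / 22 = 418 / 22 = 19
(The negative root is discarded since n must be a positive integer.)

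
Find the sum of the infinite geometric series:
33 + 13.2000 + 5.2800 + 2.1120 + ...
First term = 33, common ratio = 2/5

For |r| < 1, S = a / (1 - r)
S = 33 / (1 - (2/5))
S = 33 / (3/5)
S = 55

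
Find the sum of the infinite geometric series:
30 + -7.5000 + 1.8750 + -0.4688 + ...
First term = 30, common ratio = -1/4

For |r| < 1, S = a / (1 - r)
S = 30 / (1 - (-1/4))
S = 30 / (5/4)
S = 24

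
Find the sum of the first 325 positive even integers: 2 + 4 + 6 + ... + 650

Sum of first n even numbers = n(n+1)
= 325×326
= 105950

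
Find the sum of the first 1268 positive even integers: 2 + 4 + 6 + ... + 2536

Sum of first n even numbers = n(n+1)
= 1268×1269
= 1609092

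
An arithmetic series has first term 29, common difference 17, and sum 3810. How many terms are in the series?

Using S = n/2 × [2a + (n-1)d]
3810 = n/2 × [2(29) + (n-1)(17)]
3810 = n/2 × [58 + 17n - 17]
7620 = n × [41 + 17n]
17n² + (41)n - 7620 = 0
Discriminant: Δ = (41)² - 4(17)(-7620) = 1681 + 518160 = 519841
√Δ = 721
n = [-(41) + √Δ] / (2·17) = (-41 + 721) / 34 = 680 / 34 = 20
(The negative root is discarded since n must be a positive integer.)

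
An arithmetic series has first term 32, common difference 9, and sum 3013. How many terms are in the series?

Using S = n/2 × [2a + (n-1)d]
3013 = n/2 × [2(32) + (n-1)(9)]
3013 = n/2 × [64 + 9n - 9]
6026 = n × [55 + 9n]
9n² + (55)n - 6026 = 0
Discriminant: Δ = (55)² - 4(9)(-6026) = 3025 + 216936 = 219961
√Δ = 469
n = [-(55) + √Δ] / (2·9) = (-55 + 469) / 18 = 414 / 18 = 23
(The negative root is discarded since n must be a positive integer.)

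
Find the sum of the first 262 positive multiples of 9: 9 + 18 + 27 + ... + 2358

Factor out 9: = 9(1 + 2 + ... + 262) = 9 × n(n+1)/2
= 9 × 262×263/2
= 9 × 34453
= 310077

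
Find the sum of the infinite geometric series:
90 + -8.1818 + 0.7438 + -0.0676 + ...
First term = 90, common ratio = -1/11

For |r| < 1, S = a / (1 - r)
S = 90 / (1 - (-1/11))
S = 90 / (12/11)
S = 165/2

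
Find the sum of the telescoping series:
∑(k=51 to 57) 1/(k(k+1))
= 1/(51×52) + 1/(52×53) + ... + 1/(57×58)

Partial fractions: 1/(k(k+1)) = 1/k - 1/(k+1)
The series telescopes:
= (1/51 - 1/52) + (1/52 - 1/53) + ... + (1/57 - 1/58)
= 1/51 - 1/58
= 7/2958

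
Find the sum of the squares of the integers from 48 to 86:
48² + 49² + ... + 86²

Use ∑_{k=1}^{n} k² = n(n+1)(2n+1)/6, then subtract the first 47 terms.
∑_{k=1}^{86} k² = 86×87×173/6 = 215731
∑_{k=1}^{47} k² = 47×48×95/6 = 35720
∑_{k=48}^{86} k² = 215731 - 35720 = 180011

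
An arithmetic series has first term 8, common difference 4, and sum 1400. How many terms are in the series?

Using S = n/2 × [2a + (n-1)d]
1400 = n/2 × [2(8) + (n-1)(4)]
1400 = n/2 × [16 + 4n - 4]
2800 = n × [12 + 4n]
4n² + (12)n - 2800 = 0
Discriminant: Δ = (12)² - 4(4)(-2800) = 144 + 44800 = 44944
√Δ = 212
n = [-(12) + √Δ] / (2·4) = (-12 + 212) / 8 = 200 / 8 = 25
(The negative root is discarded since n must be a positive integer.)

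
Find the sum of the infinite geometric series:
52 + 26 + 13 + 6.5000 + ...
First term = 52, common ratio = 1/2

For |r| < 1, S = a / (1 - r)
S = 52 / (1 - (1/2))
S = 52 / (1/2)
S = 104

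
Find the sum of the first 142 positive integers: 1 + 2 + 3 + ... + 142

Formula: ∑k = n(n+1)/2
= 142×143/2
= 20306/2
= 10153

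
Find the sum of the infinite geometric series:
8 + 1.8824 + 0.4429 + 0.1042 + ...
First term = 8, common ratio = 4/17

For |r| < 1, S = a / (1 - r)
S = 8 / (1 - (4/17))
S = 8 / (13/17)
S = 136/13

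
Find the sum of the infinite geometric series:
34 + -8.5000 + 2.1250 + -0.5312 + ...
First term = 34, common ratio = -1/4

For |r| < 1, S = a / (1 - r)
S = 34 / (1 - (-1/4))
S = 34 / (5/4)
S = 136/5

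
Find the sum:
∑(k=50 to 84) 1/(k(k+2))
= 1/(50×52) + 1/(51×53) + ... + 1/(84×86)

Partial fractions: 1/(k(k+2)) = (1/2)[1/k - 1/(k+2)]
Telescoping leaves the first two and last two terms:
= (1/2)[1/50 + 1/51 - 1/85 - 1/86]
= 889/109650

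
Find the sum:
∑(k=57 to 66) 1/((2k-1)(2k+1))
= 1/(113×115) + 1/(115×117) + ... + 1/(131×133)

Partial fractions: 1/((2k-1)(2k+1)) = (1/2)[1/(2k-1) - 1/(2k+1)]
The series telescopes:
= (1/2)[1/113 - 1/133]
= 10/15029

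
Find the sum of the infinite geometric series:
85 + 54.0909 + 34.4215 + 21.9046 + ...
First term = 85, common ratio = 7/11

For |r| < 1, S = a / (1 - r)
S = 85 / (1 - (7/11))
S = 85 / (4/11)
S = 935/4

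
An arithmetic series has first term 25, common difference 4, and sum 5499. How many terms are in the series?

Using S = n/2 × [2a + (n-1)d]
5499 = n/2 × [2(25) + (n-1)(4)]
5499 = n/2 × [50 + 4n - 4]
10998 = n × [46 + 4n]
4n² + (46)n - 10998 = 0
Discriminant: Δ = (46)² - 4(4)(-10998) = 2116 + 175968 = 178084
√Δ = 422
n = [-(46) + √Δ] / (2·4) = (-46 + 422) / 8 = 376 / 8 = 47
(The negative root is discarded since n must be a positive integer.)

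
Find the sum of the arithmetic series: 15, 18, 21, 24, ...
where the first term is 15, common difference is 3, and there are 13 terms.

Sₙ = n/2 × (first + last)
Last term = a + (n-1)d = 15 + (13-1)×3 = 51
S_13 = 13/2 × (15 + 51)
S_13 = 13/2 × 66 = 429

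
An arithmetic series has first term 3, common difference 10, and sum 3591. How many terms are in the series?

Using S = n/2 × [2a + (n-1)d]
3591 = n/2 × [2(3) + (n-1)(10)]
3591 = n/2 × [6 + 10n - 10]
7182 = n × [-4 + 10n]
10n² + (-4)n - 7182 = 0
Discriminant: Δ = (-4)² - 4(10)(-7182) = 16 + 287280 = 287296
√Δ = 536
n = [-(-4) + √Δ] / (2·10) = (4 + 536) / 20 = 540 / 20 = 27
(The negative root is discarded since n must be a positive integer.)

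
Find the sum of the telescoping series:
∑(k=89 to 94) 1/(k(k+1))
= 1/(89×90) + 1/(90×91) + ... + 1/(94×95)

Partial fractions: 1/(k(k+1)) = 1/k - 1/(k+1)
The series telescopes:
= (1/89 - 1/90) + (1/90 - 1/91) + ... + (1/94 - 1/95)
= 1/89 - 1/95
= 6/8455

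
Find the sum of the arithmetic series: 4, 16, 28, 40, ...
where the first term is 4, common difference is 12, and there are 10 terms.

Sₙ = n/2 × (first + last)
Last term = a + (n-1)d = 4 + (10-1)×12 = 112
S_10 = 10/2 × (4 + 112)
S_10 = 10/2 × 116 = 580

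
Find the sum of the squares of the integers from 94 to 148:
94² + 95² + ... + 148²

Use ∑_{k=1}^{n} k² = n(n+1)(2n+1)/6, then subtract the first 93 terms.
∑_{k=1}^{148} k² = 148×149×297/6 = 1091574
∑_{k=1}^{93} k² = 93×94×187/6 = 272459
∑_{k=94}^{148} k² = 1091574 - 272459 = 819115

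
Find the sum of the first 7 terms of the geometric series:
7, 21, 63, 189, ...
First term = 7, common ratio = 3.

Sₙ = a(1 - rⁿ) / (1 - r)
S_7 = 7(1 - 3^7) / (1 - 3)
S_7 = 7(1 - 2187) / (-2)
S_7 = 7651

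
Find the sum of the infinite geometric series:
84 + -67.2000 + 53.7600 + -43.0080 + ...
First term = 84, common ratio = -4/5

For |r| < 1, S = a / (1 - r)
S = 84 / (1 - (-4/5))
S = 84 / (9/5)
S = 140/3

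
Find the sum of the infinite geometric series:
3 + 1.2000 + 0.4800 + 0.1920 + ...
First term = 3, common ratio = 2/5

For |r| < 1, S = a / (1 - r)
S = 3 / (1 - (2/5))
S = 3 / (3/5)
S = 5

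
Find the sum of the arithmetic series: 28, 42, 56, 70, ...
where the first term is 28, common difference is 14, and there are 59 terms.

Sₙ = n/2 × (first + last)
Last term = a + (n-1)d = 28 + (59-1)×14 = 840
S_59 = 59/2 × (28 + 840)
S_59 = 59/2 × 868 = 25606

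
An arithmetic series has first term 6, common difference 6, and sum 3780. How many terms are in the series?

Using S = n/2 × [2a + (n-1)d]
3780 = n/2 × [2(6) + (n-1)(6)]
3780 = n/2 × [12 + 6n - 6]
7560 = n × [6 + 6n]
6n² + (6)n - 7560 = 0
Discriminant: Δ = (6)² - 4(6)(-7560) = 36 + 181440 = 181476
√Δ = 426
n = [-(6) + √Δ] / (2·6) = (-6 + 426) / 12 = 420 / 12 = 35
(The negative root is discarded since n must be a positive integer.)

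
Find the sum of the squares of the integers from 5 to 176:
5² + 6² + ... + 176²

Use ∑_{k=1}^{n} k² = n(n+1)(2n+1)/6, then subtract the first 4 terms.
∑_{k=1}^{176} k² = 176×177×353/6 = 1832776
∑_{k=1}^{4} k² = 4×5×9/6 = 30
∑_{k=5}^{176} k² = 1832776 - 30 = 1832746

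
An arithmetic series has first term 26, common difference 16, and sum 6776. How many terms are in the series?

Using S = n/2 × [2a + (n-1)d]
6776 = n/2 × [2(26) + (n-1)(16)]
6776 = n/2 × [52 + 16n - 16]
13552 = n × [36 + 16n]
16n² + (36)n - 13552 = 0
Discriminant: Δ = (36)² - 4(16)(-13552) = 1296 + 867328 = 868624
√Δ = 932
n = [-(36) + √Δ] / (2·16) = (-36 + 932) / 32 = 896 / 32 = 28
(The negative root is discarded since n must be a positive integer.)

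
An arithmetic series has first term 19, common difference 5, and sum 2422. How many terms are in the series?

Using S = n/2 × [2a + (n-1)d]
2422 = n/2 × [2(19) + (n-1)(5)]
2422 = n/2 × [38 + 5n - 5]
4844 = n × [33 + 5n]
5n² + (33)n - 4844 = 0
Discriminant: Δ = (33)² - 4(5)(-4844) = 1089 + 96880 = 97969
√Δ = 313
n = [-(33) + √Δ] / (2·5) = (-33 + 313) / 10 = 280 / 10 = 28
(The negative root is discarded since n must be a positive integer.)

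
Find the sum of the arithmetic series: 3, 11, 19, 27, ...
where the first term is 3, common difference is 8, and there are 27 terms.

Sₙ = n/2 × (first + last)
Last term = a + (n-1)d = 3 + (27-1)×8 = 211
S_27 = 27/2 × (3 + 211)
S_27 = 27/2 × 214 = 2889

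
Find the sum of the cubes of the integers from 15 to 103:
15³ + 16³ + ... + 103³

Use ∑_{k=1}^{n} k³ = [n(n+1)/2]², then subtract the first 14 terms.
∑_{k=1}^{103} k³ = [103×104/2]² = 5356² = 28686736
∑_{k=1}^{14} k³ = [14×15/2]² = 105² = 11025
∑_{k=15}^{103} k³ = 28686736 - 11025 = 28675711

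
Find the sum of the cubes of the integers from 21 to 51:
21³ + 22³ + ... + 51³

Use ∑_{k=1}^{n} k³ = [n(n+1)/2]², then subtract the first 20 terms.
∑_{k=1}^{51} k³ = [51×52/2]² = 1326² = 1758276
∑_{k=1}^{20} k³ = [20×21/2]² = 210² = 44100
∑_{k=21}^{51} k³ = 1758276 - 44100 = 1714176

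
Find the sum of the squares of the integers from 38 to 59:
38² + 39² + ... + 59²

Use ∑_{k=1}^{n} k² = n(n+1)(2n+1)/6, then subtract the first 37 terms.
∑_{k=1}^{59} k² = 59×60×119/6 = 70210
∑_{k=1}^{37} k² = 37×38×75/6 = 17575
∑_{k=38}^{59} k² = 70210 - 17575 = 52635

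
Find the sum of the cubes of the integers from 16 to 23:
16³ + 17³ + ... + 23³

Use ∑_{k=1}^{n} k³ = [n(n+1)/2]², then subtract the first 15 terms.
∑_{k=1}^{23} k³ = [23×24/2]² = 276² = 76176
∑_{k=1}^{15} k³ = [15×16/2]² = 120² = 14400
∑_{k=16}^{23} k³ = 76176 - 14400 = 61776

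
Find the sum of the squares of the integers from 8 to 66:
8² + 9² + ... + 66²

Use ∑_{k=1}^{n} k² = n(n+1)(2n+1)/6, then subtract the first 7 terms.
∑_{k=1}^{66} k² = 66×67×133/6 = 98021
∑_{k=1}^{7} k² = 7×8×15/6 = 140
∑_{k=8}^{66} k² = 98021 - 140 = 97881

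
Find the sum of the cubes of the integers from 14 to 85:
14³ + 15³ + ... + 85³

Use ∑_{k=1}^{n} k³ = [n(n+1)/2]², then subtract the first 13 terms.
∑_{k=1}^{85} k³ = [85×86/2]² = 3655² = 13359025
∑_{k=1}^{13} k³ = [13×14/2]² = 91² = 8281
∑_{k=14}^{85} k³ = 13359025 - 8281 = 13350744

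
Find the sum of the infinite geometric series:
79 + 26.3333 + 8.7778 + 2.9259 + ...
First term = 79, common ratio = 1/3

For |r| < 1, S = a / (1 - r)
S = 79 / (1 - (1/3))
S = 79 / (2/3)
S = 237/2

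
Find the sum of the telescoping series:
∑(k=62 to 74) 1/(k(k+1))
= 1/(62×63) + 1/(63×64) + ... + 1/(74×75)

Partial fractions: 1/(k(k+1)) = 1/k - 1/(k+1)
The series telescopes:
= (1/62 - 1/63) + (1/63 - 1/64) + ... + (1/74 - 1/75)
= 1/62 - 1/75
= 13/4650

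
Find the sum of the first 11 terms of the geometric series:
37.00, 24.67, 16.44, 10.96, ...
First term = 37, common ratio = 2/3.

Sₙ = a(1 - rⁿ) / (1 - r)
S_11 = 37(1 - (2/3)^11) / (1 - (2/3))
S_11 = 37(1 - (2048/177147)) / (1/3)
S_11 = 6478663/59049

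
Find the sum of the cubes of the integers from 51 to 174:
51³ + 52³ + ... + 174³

Use ∑_{k=1}^{n} k³ = [n(n+1)/2]², then subtract the first 50 terms.
∑_{k=1}^{174} k³ = [174×175/2]² = 15225² = 231800625
∑_{k=1}^{50} k³ = [50×51/2]² = 1275² = 1625625
∑_{k=51}^{174} k³ = 231800625 - 1625625 = 230175000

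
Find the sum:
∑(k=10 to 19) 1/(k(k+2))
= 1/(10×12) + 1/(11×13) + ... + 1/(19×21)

Partial fractions: 1/(k(k+2)) = (1/2)[1/k - 1/(k+2)]
Telescoping leaves the first two and last two terms:
= (1/2)[1/10 + 1/11 - 1/20 - 1/21]
= 431/9240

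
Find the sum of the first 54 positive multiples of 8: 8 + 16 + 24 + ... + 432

Factor out 8: = 8(1 + 2 + ... + 54) = 8 × n(n+1)/2
= 8 × 54×55/2
= 8 × 1485
= 11880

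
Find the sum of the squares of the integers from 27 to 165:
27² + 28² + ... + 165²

Use ∑_{k=1}^{n} k² = n(n+1)(2n+1)/6, then subtract the first 26 terms.
∑_{k=1}^{165} k² = 165×166×331/6 = 1511015
∑_{k=1}^{26} k² = 26×27×53/6 = 6201
∑_{k=27}^{165} k² = 1511015 - 6201 = 1504814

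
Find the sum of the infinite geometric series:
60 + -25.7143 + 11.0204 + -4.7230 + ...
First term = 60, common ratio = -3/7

For |r| < 1, S = a / (1 - r)
S = 60 / (1 - (-3/7))
S = 60 / (10/7)
S = 42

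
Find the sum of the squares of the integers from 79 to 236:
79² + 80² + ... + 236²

Use ∑_{k=1}^{n} k² = n(n+1)(2n+1)/6, then subtract the first 78 terms.
∑_{k=1}^{236} k² = 236×237×473/6 = 4409306
∑_{k=1}^{78} k² = 78×79×157/6 = 161239
∑_{k=79}^{236} k² = 4409306 - 161239 = 4248067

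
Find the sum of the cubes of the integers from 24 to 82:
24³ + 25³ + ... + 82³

Use ∑_{k=1}^{n} k³ = [n(n+1)/2]², then subtract the first 23 terms.
∑_{k=1}^{82} k³ = [82×83/2]² = 3403² = 11580409
∑_{k=1}^{23} k³ = [23×24/2]² = 276² = 76176
∑_{k=24}^{82} k³ = 11580409 - 76176 = 11504233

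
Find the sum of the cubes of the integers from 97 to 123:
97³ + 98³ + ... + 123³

Use ∑_{k=1}^{n} k³ = [n(n+1)/2]², then subtract the first 96 terms.
∑_{k=1}^{123} k³ = [123×124/2]² = 7626² = 58155876
∑_{k=1}^{96} k³ = [96×97/2]² = 4656² = 21678336
∑_{k=97}^{123} k³ = 58155876 - 21678336 = 36477540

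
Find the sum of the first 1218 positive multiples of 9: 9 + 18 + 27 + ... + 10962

Factor out 9: = 9(1 + 2 + ... + 1218) = 9 × n(n+1)/2
= 9 × 1218×1219/2
= 9 × 742371
= 6681339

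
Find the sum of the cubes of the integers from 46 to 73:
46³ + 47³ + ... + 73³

Use ∑_{k=1}^{n} k³ = [n(n+1)/2]², then subtract the first 45 terms.
∑_{k=1}^{73} k³ = [73×74/2]² = 2701² = 7295401
∑_{k=1}^{45} k³ = [45×46/2]² = 1035² = 1071225
∑_{k=46}^{73} k³ = 7295401 - 1071225 = 6224176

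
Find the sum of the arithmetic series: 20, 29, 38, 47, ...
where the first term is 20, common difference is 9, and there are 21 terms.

Sₙ = n/2 × (first + last)
Last term = a + (n-1)d = 20 + (21-1)×9 = 200
S_21 = 21/2 × (20 + 200)
S_21 = 21/2 × 220 = 2310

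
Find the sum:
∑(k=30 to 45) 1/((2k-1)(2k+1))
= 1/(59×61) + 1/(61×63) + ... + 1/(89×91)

Partial fractions: 1/((2k-1)(2k+1)) = (1/2)[1/(2k-1) - 1/(2k+1)]
The series telescopes:
= (1/2)[1/59 - 1/91]
= 16/5369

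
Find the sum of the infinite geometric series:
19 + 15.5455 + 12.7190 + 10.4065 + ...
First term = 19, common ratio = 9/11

For |r| < 1, S = a / (1 - r)
S = 19 / (1 - (9/11))
S = 19 / (2/11)
S = 209/2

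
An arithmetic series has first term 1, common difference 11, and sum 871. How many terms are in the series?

Using S = n/2 × [2a + (n-1)d]
871 = n/2 × [2(1) + (n-1)(11)]
871 = n/2 × [2 + 11n - 11]
1742 = n × [-9 + 11n]
11n² + (-9)n - 1742 = 0
Discriminant: Δ = (-9)² - 4(11)(-1742) = 81 + 76648 = 76729
√Δ = 277
n = [-(-9) + √Δ] / (2·11) = (9 + 277) / 22 = 286 / 22 = 13
(The negative root is discarded since n must be a positive integer.)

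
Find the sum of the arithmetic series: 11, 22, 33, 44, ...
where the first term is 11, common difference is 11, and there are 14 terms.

Sₙ = n/2 × (first + last)
Last term = a + (n-1)d = 11 + (14-1)×11 = 154
S_14 = 14/2 × (11 + 154)
S_14 = 14/2 × 165 = 1155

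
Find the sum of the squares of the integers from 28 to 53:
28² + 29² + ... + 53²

Use ∑_{k=1}^{n} k² = n(n+1)(2n+1)/6, then subtract the first 27 terms.
∑_{k=1}^{53} k² = 53×54×107/6 = 51039
∑_{k=1}^{27} k² = 27×28×55/6 = 6930
∑_{k=28}^{53} k² = 51039 - 6930 = 44109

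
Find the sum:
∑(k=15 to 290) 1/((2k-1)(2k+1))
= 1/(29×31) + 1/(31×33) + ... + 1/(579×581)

Partial fractions: 1/((2k-1)(2k+1)) = (1/2)[1/(2k-1) - 1/(2k+1)]
The series telescopes:
= (1/2)[1/29 - 1/581]
= 276/16849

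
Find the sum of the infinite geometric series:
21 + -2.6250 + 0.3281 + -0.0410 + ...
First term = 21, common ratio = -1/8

For |r| < 1, S = a / (1 - r)
S = 21 / (1 - (-1/8))
S = 21 / (9/8)
S = 56/3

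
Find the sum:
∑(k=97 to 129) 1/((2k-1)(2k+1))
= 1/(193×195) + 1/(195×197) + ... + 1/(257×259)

Partial fractions: 1/((2k-1)(2k+1)) = (1/2)[1/(2k-1) - 1/(2k+1)]
The series telescopes:
= (1/2)[1/193 - 1/259]
= 33/49987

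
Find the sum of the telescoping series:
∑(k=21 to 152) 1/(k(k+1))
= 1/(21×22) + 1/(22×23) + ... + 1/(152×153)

Partial fractions: 1/(k(k+1)) = 1/k - 1/(k+1)
The series telescopes:
= (1/21 - 1/22) + (1/22 - 1/23) + ... + (1/152 - 1/153)
= 1/21 - 1/153
= 44/1071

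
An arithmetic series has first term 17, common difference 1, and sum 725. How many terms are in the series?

Using S = n/2 × [2a + (n-1)d]
725 = n/2 × [2(17) + (n-1)(1)]
725 = n/2 × [34 + 1n - 1]
1450 = n × [33 + 1n]
1n² + (33)n - 1450 = 0
Discriminant: Δ = (33)² - 4(1)(-1450) = 1089 + 5800 = 6889
√Δ = 83
n = [-(33) + √Δ] / (2·1) = (-33 + 83) / 2 = 50 / 2 = 25
(The negative root is discarded since n must be a positive integer.)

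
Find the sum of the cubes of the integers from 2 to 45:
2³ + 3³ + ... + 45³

Use ∑_{k=1}^{n} k³ = [n(n+1)/2]², then subtract the first 1 terms.
∑_{k=1}^{45} k³ = [45×46/2]² = 1035² = 1071225
∑_{k=1}^{1} k³ = [1×2/2]² = 1² = 1
∑_{k=2}^{45} k³ = 1071225 - 1 = 1071224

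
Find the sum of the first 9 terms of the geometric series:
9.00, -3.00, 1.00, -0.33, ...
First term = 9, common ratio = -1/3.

Sₙ = a(1 - rⁿ) / (1 - r)
S_9 = 9(1 - (-1/3)^9) / (1 - (-1/3))
S_9 = 9(1 - (-1/19683)) / (4/3)
S_9 = 4921/729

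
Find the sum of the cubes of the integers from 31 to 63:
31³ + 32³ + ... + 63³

Use ∑_{k=1}^{n} k³ = [n(n+1)/2]², then subtract the first 30 terms.
∑_{k=1}^{63} k³ = [63×64/2]² = 2016² = 4064256
∑_{k=1}^{30} k³ = [30×31/2]² = 465² = 216225
∑_{k=31}^{63} k³ = 4064256 - 216225 = 3848031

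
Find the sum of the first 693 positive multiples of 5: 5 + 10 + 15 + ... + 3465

Factor out 5: = 5(1 + 2 + ... + 693) = 5 × n(n+1)/2
= 5 × 693×694/2
= 5 × 240471
= 1202355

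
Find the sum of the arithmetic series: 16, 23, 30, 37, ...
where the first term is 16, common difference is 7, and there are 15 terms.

Sₙ = n/2 × (first + last)
Last term = a + (n-1)d = 16 + (15-1)×7 = 114
S_15 = 15/2 × (16 + 114)
S_15 = 15/2 × 130 = 975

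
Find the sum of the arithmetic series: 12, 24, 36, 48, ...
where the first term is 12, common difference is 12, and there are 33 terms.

Sₙ = n/2 × (first + last)
Last term = a + (n-1)d = 12 + (33-1)×12 = 396
S_33 = 33/2 × (12 + 396)
S_33 = 33/2 × 408 = 6732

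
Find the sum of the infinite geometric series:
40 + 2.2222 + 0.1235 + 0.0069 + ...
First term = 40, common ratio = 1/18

For |r| < 1, S = a / (1 - r)
S = 40 / (1 - (1/18))
S = 40 / (17/18)
S = 720/17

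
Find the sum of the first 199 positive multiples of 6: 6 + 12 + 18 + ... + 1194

Factor out 6: = 6(1 + 2 + ... + 199) = 6 × n(n+1)/2
= 6 × 199×200/2
= 6 × 19900
= 119400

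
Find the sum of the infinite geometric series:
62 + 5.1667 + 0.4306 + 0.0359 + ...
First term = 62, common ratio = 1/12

For |r| < 1, S = a / (1 - r)
S = 62 / (1 - (1/12))
S = 62 / (11/12)
S = 744/11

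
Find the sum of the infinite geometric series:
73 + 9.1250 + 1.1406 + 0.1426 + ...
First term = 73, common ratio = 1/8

For |r| < 1, S = a / (1 - r)
S = 73 / (1 - (1/8))
S = 73 / (7/8)
S = 584/7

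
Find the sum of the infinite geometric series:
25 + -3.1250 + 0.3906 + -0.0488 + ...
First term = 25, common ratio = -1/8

For |r| < 1, S = a / (1 - r)
S = 25 / (1 - (-1/8))
S = 25 / (9/8)
S = 200/9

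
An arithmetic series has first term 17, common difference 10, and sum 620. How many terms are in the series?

Using S = n/2 × [2a + (n-1)d]
620 = n/2 × [2(17) + (n-1)(10)]
620 = n/2 × [34 + 10n - 10]
1240 = n × [24 + 10n]
10n² + (24)n - 1240 = 0
Discriminant: Δ = (24)² - 4(10)(-1240) = 576 + 49600 = 50176
√Δ = 224
n = [-(24) + √Δ] / (2·10) = (-24 + 224) / 20 = 200 / 20 = 10
(The negative root is discarded since n must be a positive integer.)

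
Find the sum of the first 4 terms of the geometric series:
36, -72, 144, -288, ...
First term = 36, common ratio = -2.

Sₙ = a(1 - rⁿ) / (1 - r)
S_4 = 36(1 - (-2)^4) / (1 - (-2))
S_4 = 36(1 - 16) / (3)
S_4 = -180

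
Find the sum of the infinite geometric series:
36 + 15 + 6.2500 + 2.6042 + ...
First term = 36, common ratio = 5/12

For |r| < 1, S = a / (1 - r)
S = 36 / (1 - (5/12))
S = 36 / (7/12)
S = 432/7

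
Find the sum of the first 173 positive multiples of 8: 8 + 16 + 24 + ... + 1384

Factor out 8: = 8(1 + 2 + ... + 173) = 8 × n(n+1)/2
= 8 × 173×174/2
= 8 × 15051
= 120408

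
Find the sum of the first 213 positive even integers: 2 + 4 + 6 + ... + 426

Sum of first n even numbers = n(n+1)
= 213×214
= 45582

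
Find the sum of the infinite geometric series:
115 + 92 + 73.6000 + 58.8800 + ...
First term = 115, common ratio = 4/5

For |r| < 1, S = a / (1 - r)
S = 115 / (1 - (4/5))
S = 115 / (1/5)
S = 575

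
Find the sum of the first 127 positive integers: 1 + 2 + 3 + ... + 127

Formula: ∑k = n(n+1)/2
= 127×128/2
= 16256/2
= 8128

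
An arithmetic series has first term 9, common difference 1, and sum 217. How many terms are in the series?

Using S = n/2 × [2a + (n-1)d]
217 = n/2 × [2(9) + (n-1)(1)]
217 = n/2 × [18 + 1n - 1]
434 = n × [17 + 1n]
1n² + (17)n - 434 = 0
Discriminant: Δ = (17)² - 4(1)(-434) = 289 + 1736 = 2025
√Δ = 45
n = [-(17) + √Δ] / (2·1) = (-17 + 45) / 2 = 28 / 2 = 14
(The negative root is discarded since n must be a positive integer.)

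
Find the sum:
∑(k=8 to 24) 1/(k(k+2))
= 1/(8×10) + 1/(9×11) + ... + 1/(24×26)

Partial fractions: 1/(k(k+2)) = (1/2)[1/k - 1/(k+2)]
Telescoping leaves the first two and last two terms:
= (1/2)[1/8 + 1/9 - 1/25 - 1/26]
= 3689/46800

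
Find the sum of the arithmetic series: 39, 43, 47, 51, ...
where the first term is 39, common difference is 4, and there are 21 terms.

Sₙ = n/2 × (first + last)
Last term = a + (n-1)d = 39 + (21-1)×4 = 119
S_21 = 21/2 × (39 + 119)
S_21 = 21/2 × 158 = 1659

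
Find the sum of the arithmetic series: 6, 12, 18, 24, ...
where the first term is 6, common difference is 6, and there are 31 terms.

Sₙ = n/2 × (first + last)
Last term = a + (n-1)d = 6 + (31-1)×6 = 186
S_31 = 31/2 × (6 + 186)
S_31 = 31/2 × 192 = 2976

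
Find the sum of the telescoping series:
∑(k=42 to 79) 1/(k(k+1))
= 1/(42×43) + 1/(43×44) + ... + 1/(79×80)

Partial fractions: 1/(k(k+1)) = 1/k - 1/(k+1)
The series telescopes:
= (1/42 - 1/43) + (1/43 - 1/44) + ... + (1/79 - 1/80)
= 1/42 - 1/80
= 19/1680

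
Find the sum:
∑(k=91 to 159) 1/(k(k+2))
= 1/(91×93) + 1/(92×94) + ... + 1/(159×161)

Partial fractions: 1/(k(k+2)) = (1/2)[1/k - 1/(k+2)]
Telescoping leaves the first two and last two terms:
= (1/2)[1/91 + 1/92 - 1/160 - 1/161]
= 3147/669760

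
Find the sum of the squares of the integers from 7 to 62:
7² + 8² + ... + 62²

Use ∑_{k=1}^{n} k² = n(n+1)(2n+1)/6, then subtract the first 6 terms.
∑_{k=1}^{62} k² = 62×63×125/6 = 81375
∑_{k=1}^{6} k² = 6×7×13/6 = 91
∑_{k=7}^{62} k² = 81375 - 91 = 81284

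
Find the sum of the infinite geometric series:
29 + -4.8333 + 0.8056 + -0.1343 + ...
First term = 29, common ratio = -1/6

For |r| < 1, S = a / (1 - r)
S = 29 / (1 - (-1/6))
S = 29 / (7/6)
S = 174/7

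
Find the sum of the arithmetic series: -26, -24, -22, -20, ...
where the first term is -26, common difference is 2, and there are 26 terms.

Sₙ = n/2 × (first + last)
Last term = a + (n-1)d = -26 + (26-1)×2 = 24
S_26 = 26/2 × (-26 + 24)
S_26 = 26/2 × (-2) = -26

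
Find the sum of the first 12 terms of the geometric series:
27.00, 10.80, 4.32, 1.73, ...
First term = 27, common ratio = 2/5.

Sₙ = a(1 - rⁿ) / (1 - r)
S_12 = 27(1 - (2/5)^12) / (1 - (2/5))
S_12 = 27(1 - (4096/244140625)) / (3/5)
S_12 = 2197228761/48828125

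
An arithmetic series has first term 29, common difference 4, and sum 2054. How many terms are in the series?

Using S = n/2 × [2a + (n-1)d]
2054 = n/2 × [2(29) + (n-1)(4)]
2054 = n/2 × [58 + 4n - 4]
4108 = n × [54 + 4n]
4n² + (54)n - 4108 = 0
Discriminant: Δ = (54)² - 4(4)(-4108) = 2916 + 65728 = 68644
√Δ = 262
n = [-(54) + √Δ] / (2·4) = (-54 + 262) / 8 = 208 / 8 = 26
(The negative root is discarded since n must be a positive integer.)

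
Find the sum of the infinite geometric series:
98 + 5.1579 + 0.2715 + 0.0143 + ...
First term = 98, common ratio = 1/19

For |r| < 1, S = a / (1 - r)
S = 98 / (1 - (1/19))
S = 98 / (18/19)
S = 931/9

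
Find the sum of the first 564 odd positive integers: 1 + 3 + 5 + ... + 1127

Sum of first n odd numbers = n²
= 564²
= 318096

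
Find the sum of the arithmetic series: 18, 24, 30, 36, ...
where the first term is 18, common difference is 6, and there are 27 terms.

Sₙ = n/2 × (first + last)
Last term = a + (n-1)d = 18 + (27-1)×6 = 174
S_27 = 27/2 × (18 + 174)
S_27 = 27/2 × 192 = 2592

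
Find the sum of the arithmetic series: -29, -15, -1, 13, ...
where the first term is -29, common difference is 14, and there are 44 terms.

Sₙ = n/2 × (first + last)
Last term = a + (n-1)d = -29 + (44-1)×14 = 573
S_44 = 44/2 × (-29 + 573)
S_44 = 44/2 × 544 = 11968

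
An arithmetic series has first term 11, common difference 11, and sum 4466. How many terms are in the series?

Using S = n/2 × [2a + (n-1)d]
4466 = n/2 × [2(11) + (n-1)(11)]
4466 = n/2 × [22 + 11n - 11]
8932 = n × [11 + 11n]
11n² + (11)n - 8932 = 0
Discriminant: Δ = (11)² - 4(11)(-8932) = 121 + 393008 = 393129
√Δ = 627
n = [-(11) + √Δ] / (2·11) = (-11 + 627) / 22 = 616 / 22 = 28
(The negative root is discarded since n must be a positive integer.)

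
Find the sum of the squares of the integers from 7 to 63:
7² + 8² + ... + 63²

Use ∑_{k=1}^{n} k² = n(n+1)(2n+1)/6, then subtract the first 6 terms.
∑_{k=1}^{63} k² = 63×64×127/6 = 85344
∑_{k=1}^{6} k² = 6×7×13/6 = 91
∑_{k=7}^{63} k² = 85344 - 91 = 85253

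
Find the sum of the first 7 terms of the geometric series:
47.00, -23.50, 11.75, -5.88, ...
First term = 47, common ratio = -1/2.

Sₙ = a(1 - rⁿ) / (1 - r)
S_7 = 47(1 - (-1/2)^7) / (1 - (-1/2))
S_7 = 47(1 - (-1/128)) / (3/2)
S_7 = 2021/64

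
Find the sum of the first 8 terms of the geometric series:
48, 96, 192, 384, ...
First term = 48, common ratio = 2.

Sₙ = a(1 - rⁿ) / (1 - r)
S_8 = 48(1 - 2^8) / (1 - 2)
S_8 = 48(1 - 256) / (-1)
S_8 = 12240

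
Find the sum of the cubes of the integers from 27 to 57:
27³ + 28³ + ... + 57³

Use ∑_{k=1}^{n} k³ = [n(n+1)/2]², then subtract the first 26 terms.
∑_{k=1}^{57} k³ = [57×58/2]² = 1653² = 2732409
∑_{k=1}^{26} k³ = [26×27/2]² = 351² = 123201
∑_{k=27}^{57} k³ = 2732409 - 123201 = 2609208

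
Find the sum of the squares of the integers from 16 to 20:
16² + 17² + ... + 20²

Use ∑_{k=1}^{n} k² = n(n+1)(2n+1)/6, then subtract the first 15 terms.
∑_{k=1}^{20} k² = 20×21×41/6 = 2870
∑_{k=1}^{15} k² = 15×16×31/6 = 1240
∑_{k=16}^{20} k² = 2870 - 1240 = 1630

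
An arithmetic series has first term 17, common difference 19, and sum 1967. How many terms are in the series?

Using S = n/2 × [2a + (n-1)d]
1967 = n/2 × [2(17) + (n-1)(19)]
1967 = n/2 × [34 + 19n - 19]
3934 = n × [15 + 19n]
19n² + (15)n - 3934 = 0
Discriminant: Δ = (15)² - 4(19)(-3934) = 225 + 298984 = 299209
√Δ = 547
n = [-(15) + √Δ] / (2·19) = (-15 + 547) / 38 = 532 / 38 = 14
(The negative root is discarded since n must be a positive integer.)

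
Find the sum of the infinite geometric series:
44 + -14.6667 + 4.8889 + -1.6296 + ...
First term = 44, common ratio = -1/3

For |r| < 1, S = a / (1 - r)
S = 44 / (1 - (-1/3))
S = 44 / (4/3)
S = 33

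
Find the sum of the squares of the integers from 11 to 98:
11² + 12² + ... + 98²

Use ∑_{k=1}^{n} k² = n(n+1)(2n+1)/6, then subtract the first 10 terms.
∑_{k=1}^{98} k² = 98×99×197/6 = 318549
∑_{k=1}^{10} k² = 10×11×21/6 = 385
∑_{k=11}^{98} k² = 318549 - 385 = 318164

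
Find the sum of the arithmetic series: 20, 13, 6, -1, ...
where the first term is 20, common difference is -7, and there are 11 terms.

Sₙ = n/2 × (first + last)
Last term = a + (n-1)d = 20 + (11-1)×(-7) = -50
S_11 = 11/2 × (20 + (-50))
S_11 = 11/2 × (-30) = -165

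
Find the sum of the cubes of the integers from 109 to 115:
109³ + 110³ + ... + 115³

Use ∑_{k=1}^{n} k³ = [n(n+1)/2]², then subtract the first 108 terms.
∑_{k=1}^{115} k³ = [115×116/2]² = 6670² = 44488900
∑_{k=1}^{108} k³ = [108×109/2]² = 5886² = 34644996
∑_{k=109}^{115} k³ = 44488900 - 34644996 = 9843904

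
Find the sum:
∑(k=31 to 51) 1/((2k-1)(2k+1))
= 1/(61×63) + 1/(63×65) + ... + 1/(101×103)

Partial fractions: 1/((2k-1)(2k+1)) = (1/2)[1/(2k-1) - 1/(2k+1)]
The series telescopes:
= (1/2)[1/61 - 1/103]
= 21/6283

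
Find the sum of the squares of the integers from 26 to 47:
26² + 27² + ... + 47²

Use ∑_{k=1}^{n} k² = n(n+1)(2n+1)/6, then subtract the first 25 terms.
∑_{k=1}^{47} k² = 47×48×95/6 = 35720
∑_{k=1}^{25} k² = 25×26×51/6 = 5525
∑_{k=26}^{47} k² = 35720 - 5525 = 30195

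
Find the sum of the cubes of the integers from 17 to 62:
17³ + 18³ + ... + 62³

Use ∑_{k=1}^{n} k³ = [n(n+1)/2]², then subtract the first 16 terms.
∑_{k=1}^{62} k³ = [62×63/2]² = 1953² = 3814209
∑_{k=1}^{16} k³ = [16×17/2]² = 136² = 18496
∑_{k=17}^{62} k³ = 3814209 - 18496 = 3795713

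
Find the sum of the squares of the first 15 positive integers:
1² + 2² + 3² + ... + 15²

Formula: ∑k² = n(n+1)(2n+1)/6
= 15×16×31/6
= 7440/6
= 1240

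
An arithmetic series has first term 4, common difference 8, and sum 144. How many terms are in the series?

Using S = n/2 × [2a + (n-1)d]
144 = n/2 × [2(4) + (n-1)(8)]
144 = n/2 × [8 + 8n - 8]
288 = n × [0 + 8n]
8n² + (0)n - 288 = 0
Discriminant: Δ = (0)² - 4(8)(-288) = 0 + 9216 = 9216
√Δ = 96
n = [-(0) + √Δ] / (2·8) = (0 + 96) / 16 = 96 / 16 = 6
(The negative root is discarded since n must be a positive integer.)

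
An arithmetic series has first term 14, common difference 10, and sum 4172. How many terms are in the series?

Using S = n/2 × [2a + (n-1)d]
4172 = n/2 × [2(14) + (n-1)(10)]
4172 = n/2 × [28 + 10n - 10]
8344 = n × [18 + 10n]
10n² + (18)n - 8344 = 0
Discriminant: Δ = (18)² - 4(10)(-8344) = 324 + 333760 = 334084
√Δ = 578
n = [-(18) + √Δ] / (2·10) = (-18 + 578) / 20 = 560 / 20 = 28
(The negative root is discarded since n must be a positive integer.)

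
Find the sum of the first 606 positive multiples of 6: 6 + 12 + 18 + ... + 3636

Factor out 6: = 6(1 + 2 + ... + 606) = 6 × n(n+1)/2
= 6 × 606×607/2
= 6 × 183921
= 1103526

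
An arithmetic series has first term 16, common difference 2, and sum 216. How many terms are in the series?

Using S = n/2 × [2a + (n-1)d]
216 = n/2 × [2(16) + (n-1)(2)]
216 = n/2 × [32 + 2n - 2]
432 = n × [30 + 2n]
2n² + (30)n - 432 = 0
Discriminant: Δ = (30)² - 4(2)(-432) = 900 + 3456 = 4356
√Δ = 66
n = [-(30) + √Δ] / (2·2) = (-30 + 66) / 4 = 36 / 4 = 9
(The negative root is discarded since n must be a positive integer.)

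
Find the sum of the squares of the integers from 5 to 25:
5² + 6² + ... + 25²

Use ∑_{k=1}^{n} k² = n(n+1)(2n+1)/6, then subtract the first 4 terms.
∑_{k=1}^{25} k² = 25×26×51/6 = 5525
∑_{k=1}^{4} k² = 4×5×9/6 = 30
∑_{k=5}^{25} k² = 5525 - 30 = 5495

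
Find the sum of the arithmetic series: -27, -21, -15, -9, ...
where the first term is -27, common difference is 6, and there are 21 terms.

Sₙ = n/2 × (first + last)
Last term = a + (n-1)d = -27 + (21-1)×6 = 93
S_21 = 21/2 × (-27 + 93)
S_21 = 21/2 × 66 = 693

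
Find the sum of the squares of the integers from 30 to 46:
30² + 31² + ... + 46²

Use ∑_{k=1}^{n} k² = n(n+1)(2n+1)/6, then subtract the first 29 terms.
∑_{k=1}^{46} k² = 46×47×93/6 = 33511
∑_{k=1}^{29} k² = 29×30×59/6 = 8555
∑_{k=30}^{46} k² = 33511 - 8555 = 24956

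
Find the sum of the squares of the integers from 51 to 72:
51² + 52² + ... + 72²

Use ∑_{k=1}^{n} k² = n(n+1)(2n+1)/6, then subtract the first 50 terms.
∑_{k=1}^{72} k² = 72×73×145/6 = 127020
∑_{k=1}^{50} k² = 50×51×101/6 = 42925
∑_{k=51}^{72} k² = 127020 - 42925 = 84095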